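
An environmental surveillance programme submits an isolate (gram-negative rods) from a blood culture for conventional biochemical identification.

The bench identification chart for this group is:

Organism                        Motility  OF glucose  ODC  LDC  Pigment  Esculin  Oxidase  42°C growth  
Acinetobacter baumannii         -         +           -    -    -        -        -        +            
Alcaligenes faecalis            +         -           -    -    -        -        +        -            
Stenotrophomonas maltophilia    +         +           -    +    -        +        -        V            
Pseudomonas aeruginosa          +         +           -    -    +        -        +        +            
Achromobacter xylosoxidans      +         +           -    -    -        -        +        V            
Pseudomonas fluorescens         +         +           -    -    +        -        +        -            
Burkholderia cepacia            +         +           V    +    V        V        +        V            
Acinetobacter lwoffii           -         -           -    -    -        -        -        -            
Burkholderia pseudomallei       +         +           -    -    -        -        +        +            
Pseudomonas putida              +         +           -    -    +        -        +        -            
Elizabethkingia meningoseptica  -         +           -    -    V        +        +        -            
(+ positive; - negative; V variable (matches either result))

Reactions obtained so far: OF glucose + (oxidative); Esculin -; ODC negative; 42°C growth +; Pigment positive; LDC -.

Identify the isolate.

Pseudomonas aeruginosa

LDC -: excludes Stenotrophomonas maltophilia, Burkholderia cepacia — 9 left.
Esculin -: excludes Elizabethkingia meningoseptica — 8 left.
Pigment +: excludes 5 organisms — 3 left.
OF glucose +: all 3 remaining candidates are consistent.
42°C growth +: excludes Pseudomonas fluorescens, Pseudomonas putida — 1 left.
ODC -: the one remaining candidate is consistent.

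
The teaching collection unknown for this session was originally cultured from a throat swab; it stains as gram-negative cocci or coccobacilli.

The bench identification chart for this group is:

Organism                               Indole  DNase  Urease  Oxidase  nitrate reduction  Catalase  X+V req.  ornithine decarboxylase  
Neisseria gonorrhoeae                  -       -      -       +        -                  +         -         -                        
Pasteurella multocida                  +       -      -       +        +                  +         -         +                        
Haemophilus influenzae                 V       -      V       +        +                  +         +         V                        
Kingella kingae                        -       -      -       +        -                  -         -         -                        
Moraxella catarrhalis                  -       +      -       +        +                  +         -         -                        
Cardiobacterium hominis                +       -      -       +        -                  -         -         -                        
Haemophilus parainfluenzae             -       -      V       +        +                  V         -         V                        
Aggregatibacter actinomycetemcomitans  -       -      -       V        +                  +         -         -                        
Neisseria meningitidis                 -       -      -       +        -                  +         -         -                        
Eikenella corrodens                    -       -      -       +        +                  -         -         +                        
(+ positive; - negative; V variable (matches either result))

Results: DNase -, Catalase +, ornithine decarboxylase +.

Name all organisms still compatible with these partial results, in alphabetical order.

DNase -: excludes Moraxella catarrhalis — 9 left.
Catalase +: excludes Kingella kingae, Cardiobacterium hominis, Eikenella corrodens — 6 left.
ornithine decarboxylase +: excludes Neisseria gonorrhoeae, Aggregatibacter actinomycetemcomitans, Neisseria meningitidis — 3 left.

Haemophilus influenzae, Haemophilus parainfluenzae, Pasteurella multocida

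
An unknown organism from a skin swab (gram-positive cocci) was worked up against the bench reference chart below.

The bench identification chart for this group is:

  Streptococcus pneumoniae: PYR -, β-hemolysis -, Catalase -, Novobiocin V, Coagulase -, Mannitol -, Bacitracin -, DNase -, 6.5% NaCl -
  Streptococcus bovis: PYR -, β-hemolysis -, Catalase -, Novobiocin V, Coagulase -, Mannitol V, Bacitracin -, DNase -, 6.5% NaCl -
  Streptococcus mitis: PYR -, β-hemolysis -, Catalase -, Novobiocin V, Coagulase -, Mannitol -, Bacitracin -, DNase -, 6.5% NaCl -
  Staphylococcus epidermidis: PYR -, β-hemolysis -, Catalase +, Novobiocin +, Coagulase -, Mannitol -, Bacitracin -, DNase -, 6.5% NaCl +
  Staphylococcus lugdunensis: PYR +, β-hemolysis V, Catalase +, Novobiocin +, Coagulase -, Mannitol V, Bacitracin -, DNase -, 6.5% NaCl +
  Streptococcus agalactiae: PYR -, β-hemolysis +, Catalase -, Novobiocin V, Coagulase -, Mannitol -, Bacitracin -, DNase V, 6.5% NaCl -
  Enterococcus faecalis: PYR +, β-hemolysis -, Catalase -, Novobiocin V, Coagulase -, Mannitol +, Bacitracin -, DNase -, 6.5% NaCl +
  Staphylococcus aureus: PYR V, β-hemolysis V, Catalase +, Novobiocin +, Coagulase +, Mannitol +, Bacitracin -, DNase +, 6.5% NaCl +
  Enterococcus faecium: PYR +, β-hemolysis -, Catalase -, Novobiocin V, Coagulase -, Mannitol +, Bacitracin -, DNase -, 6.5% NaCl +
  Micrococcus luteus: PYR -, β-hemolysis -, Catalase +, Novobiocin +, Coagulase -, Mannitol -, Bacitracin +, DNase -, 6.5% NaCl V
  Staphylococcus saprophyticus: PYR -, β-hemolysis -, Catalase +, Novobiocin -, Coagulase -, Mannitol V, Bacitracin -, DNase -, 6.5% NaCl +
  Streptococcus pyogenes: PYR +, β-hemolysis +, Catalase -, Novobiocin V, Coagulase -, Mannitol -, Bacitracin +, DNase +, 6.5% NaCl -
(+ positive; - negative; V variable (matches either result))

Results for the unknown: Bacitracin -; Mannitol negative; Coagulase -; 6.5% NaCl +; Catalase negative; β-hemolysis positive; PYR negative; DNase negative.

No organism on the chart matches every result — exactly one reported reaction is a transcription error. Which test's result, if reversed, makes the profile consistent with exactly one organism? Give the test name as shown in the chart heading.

As reported, no row in the chart matches all 8 reactions.
Reversing Bacitracin → still no organism matches.
Reversing Coagulase → still no organism matches.
Reversing 6.5% NaCl (to -) → unique match: Streptococcus agalactiae.
Reversing Mannitol → still no organism matches.
Reversing β-hemolysis → still no organism matches.
Reversing DNase → still no organism matches.
Reversing Catalase → still no organism matches.
Reversing PYR → still no organism matches.

6.5% NaCl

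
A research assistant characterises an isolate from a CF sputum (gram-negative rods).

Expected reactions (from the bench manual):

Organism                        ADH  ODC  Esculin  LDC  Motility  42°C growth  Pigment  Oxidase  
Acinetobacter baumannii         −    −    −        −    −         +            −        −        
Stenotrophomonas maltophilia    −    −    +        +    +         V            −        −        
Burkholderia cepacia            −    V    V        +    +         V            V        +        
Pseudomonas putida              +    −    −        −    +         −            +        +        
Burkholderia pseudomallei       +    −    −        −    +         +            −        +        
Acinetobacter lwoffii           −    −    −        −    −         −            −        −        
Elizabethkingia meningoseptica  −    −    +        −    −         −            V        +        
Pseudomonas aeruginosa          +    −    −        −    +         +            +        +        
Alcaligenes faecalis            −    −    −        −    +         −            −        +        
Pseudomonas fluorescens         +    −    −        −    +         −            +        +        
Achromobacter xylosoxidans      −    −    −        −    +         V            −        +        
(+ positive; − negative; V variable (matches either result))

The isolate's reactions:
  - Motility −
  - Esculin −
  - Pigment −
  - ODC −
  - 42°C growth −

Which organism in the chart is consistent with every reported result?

Pigment −: excludes Pseudomonas putida, Pseudomonas aeruginosa, Pseudomonas fluorescens — 8 left.
ODC −: all 8 remaining candidates are consistent.
42°C growth −: excludes Acinetobacter baumannii, Burkholderia pseudomallei — 6 left.
Esculin −: excludes Stenotrophomonas maltophilia, Elizabethkingia meningoseptica — 4 left.
Motility −: excludes Burkholderia cepacia, Alcaligenes faecalis, Achromobacter xylosoxidans — 1 left.

Acinetobacter lwoffii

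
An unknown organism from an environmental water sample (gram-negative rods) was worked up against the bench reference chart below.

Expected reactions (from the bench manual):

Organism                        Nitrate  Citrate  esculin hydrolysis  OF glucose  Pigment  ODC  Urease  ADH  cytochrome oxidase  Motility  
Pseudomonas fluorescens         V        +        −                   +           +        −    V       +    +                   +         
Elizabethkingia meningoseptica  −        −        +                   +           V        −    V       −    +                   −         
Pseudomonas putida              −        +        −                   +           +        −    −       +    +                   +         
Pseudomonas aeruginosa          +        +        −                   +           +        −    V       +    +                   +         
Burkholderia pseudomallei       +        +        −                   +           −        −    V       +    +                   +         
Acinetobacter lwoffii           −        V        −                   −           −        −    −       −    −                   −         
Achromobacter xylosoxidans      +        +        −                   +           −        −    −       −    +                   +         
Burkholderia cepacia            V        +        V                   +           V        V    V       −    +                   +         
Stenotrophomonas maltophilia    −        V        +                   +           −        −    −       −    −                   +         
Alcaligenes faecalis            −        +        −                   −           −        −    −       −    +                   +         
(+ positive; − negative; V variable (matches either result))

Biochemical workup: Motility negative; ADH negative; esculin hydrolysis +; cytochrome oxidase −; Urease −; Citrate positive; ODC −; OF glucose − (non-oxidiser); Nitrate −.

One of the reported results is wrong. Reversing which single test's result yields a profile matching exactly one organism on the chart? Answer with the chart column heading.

esculin hydrolysis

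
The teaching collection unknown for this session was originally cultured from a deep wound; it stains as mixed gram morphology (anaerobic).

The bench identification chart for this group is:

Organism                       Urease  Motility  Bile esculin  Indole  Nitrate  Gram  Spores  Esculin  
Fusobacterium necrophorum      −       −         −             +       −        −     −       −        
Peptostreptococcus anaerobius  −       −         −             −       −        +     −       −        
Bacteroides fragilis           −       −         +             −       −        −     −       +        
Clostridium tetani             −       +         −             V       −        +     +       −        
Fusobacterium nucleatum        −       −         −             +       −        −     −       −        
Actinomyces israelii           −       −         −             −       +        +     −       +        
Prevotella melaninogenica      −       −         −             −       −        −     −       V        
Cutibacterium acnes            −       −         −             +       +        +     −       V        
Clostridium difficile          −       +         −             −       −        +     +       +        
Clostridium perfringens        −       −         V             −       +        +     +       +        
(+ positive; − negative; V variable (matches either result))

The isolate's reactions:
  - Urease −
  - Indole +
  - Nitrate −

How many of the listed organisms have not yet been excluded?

Nitrate −: excludes Actinomyces israelii, Cutibacterium acnes, Clostridium perfringens — 7 left.
Urease −: all 7 remaining candidates are consistent.
Indole +: excludes Peptostreptococcus anaerobius, Bacteroides fragilis, Prevotella melaninogenica, Clostridium difficile — 3 left.
Still consistent: Clostridium tetani, Fusobacterium necrophorum, Fusobacterium nucleatum.

3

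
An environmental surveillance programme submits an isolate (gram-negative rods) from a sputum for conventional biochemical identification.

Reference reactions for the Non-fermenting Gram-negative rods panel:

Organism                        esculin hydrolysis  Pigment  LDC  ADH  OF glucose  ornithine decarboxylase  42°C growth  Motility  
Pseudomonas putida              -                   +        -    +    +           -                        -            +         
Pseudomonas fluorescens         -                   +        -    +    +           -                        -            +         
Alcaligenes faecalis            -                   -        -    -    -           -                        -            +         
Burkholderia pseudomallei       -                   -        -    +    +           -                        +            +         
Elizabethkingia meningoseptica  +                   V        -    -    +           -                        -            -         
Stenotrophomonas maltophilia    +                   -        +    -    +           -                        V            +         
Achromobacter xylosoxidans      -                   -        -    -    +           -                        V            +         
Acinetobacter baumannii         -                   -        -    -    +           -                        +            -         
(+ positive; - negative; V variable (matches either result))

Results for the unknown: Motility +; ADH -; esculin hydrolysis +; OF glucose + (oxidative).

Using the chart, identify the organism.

ADH -: excludes Pseudomonas putida, Pseudomonas fluorescens, Burkholderia pseudomallei — 5 left.
Motility +: excludes Elizabethkingia meningoseptica, Acinetobacter baumannii — 3 left.
OF glucose +: excludes Alcaligenes faecalis — 2 left.
esculin hydrolysis +: excludes Achromobacter xylosoxidans — 1 left.

Stenotrophomonas maltophilia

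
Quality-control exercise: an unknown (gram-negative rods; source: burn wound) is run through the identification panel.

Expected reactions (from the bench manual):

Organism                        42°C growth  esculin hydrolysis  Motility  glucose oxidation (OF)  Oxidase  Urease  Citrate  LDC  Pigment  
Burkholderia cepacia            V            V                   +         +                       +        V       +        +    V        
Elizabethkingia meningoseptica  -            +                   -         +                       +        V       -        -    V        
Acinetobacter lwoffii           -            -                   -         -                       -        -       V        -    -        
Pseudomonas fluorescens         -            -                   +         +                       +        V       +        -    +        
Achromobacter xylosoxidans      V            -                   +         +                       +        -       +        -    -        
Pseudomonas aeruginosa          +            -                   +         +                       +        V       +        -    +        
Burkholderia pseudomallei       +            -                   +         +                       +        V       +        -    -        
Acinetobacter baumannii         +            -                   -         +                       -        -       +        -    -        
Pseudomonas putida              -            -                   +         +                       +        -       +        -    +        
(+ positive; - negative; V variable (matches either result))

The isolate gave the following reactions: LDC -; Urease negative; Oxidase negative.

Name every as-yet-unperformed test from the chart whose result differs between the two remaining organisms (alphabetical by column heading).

Oxidase -: excludes 7 organisms — 2 left.
Urease -: all 2 remaining candidates are consistent.
LDC -: all 2 remaining candidates are consistent.
Two candidates remain: Acinetobacter baumannii and Acinetobacter lwoffii.
  42°C growth: Acinetobacter baumannii +, Acinetobacter lwoffii - — discriminates.
  esculin hydrolysis: - vs - — same for both, does not separate.
  Motility: - vs - — same for both, does not separate.
  glucose oxidation (OF): Acinetobacter baumannii +, Acinetobacter lwoffii - — discriminates.
  Citrate: + vs V — variable for at least one, does not separate.
  Pigment: - vs - — same for both, does not separate.

42°C growth, glucose oxidation (OF)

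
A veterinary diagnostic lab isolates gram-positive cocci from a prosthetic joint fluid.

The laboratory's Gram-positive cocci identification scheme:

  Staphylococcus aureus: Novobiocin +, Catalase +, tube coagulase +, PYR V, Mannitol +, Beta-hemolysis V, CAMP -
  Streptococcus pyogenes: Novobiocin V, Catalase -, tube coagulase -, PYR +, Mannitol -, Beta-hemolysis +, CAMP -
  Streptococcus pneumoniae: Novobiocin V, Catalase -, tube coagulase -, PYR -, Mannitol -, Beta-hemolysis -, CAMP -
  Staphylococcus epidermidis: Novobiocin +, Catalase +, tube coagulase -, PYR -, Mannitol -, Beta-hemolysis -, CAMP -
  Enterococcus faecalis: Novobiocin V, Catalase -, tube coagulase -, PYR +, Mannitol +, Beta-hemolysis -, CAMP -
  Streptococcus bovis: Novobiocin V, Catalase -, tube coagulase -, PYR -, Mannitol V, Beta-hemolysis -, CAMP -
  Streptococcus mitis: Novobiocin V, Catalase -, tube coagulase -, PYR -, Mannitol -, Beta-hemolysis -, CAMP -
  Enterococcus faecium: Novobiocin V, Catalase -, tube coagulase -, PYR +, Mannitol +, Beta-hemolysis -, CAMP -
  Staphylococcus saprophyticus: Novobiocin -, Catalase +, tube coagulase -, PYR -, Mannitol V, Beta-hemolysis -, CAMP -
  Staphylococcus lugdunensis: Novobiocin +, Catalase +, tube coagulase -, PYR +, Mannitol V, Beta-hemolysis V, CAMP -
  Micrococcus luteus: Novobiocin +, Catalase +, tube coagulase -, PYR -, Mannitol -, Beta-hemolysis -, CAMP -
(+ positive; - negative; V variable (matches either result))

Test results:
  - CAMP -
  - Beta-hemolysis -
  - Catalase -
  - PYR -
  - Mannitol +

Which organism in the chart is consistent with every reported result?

Beta-hemolysis -: excludes Streptococcus pyogenes — 10 left.
Mannitol +: excludes Streptococcus pneumoniae, Staphylococcus epidermidis, Streptococcus mitis, Micrococcus luteus — 6 left.
CAMP -: all 6 remaining candidates are consistent.
PYR -: excludes Enterococcus faecalis, Enterococcus faecium, Staphylococcus lugdunensis — 3 left.
Catalase -: excludes Staphylococcus aureus, Staphylococcus saprophyticus — 1 left.

Streptococcus bovis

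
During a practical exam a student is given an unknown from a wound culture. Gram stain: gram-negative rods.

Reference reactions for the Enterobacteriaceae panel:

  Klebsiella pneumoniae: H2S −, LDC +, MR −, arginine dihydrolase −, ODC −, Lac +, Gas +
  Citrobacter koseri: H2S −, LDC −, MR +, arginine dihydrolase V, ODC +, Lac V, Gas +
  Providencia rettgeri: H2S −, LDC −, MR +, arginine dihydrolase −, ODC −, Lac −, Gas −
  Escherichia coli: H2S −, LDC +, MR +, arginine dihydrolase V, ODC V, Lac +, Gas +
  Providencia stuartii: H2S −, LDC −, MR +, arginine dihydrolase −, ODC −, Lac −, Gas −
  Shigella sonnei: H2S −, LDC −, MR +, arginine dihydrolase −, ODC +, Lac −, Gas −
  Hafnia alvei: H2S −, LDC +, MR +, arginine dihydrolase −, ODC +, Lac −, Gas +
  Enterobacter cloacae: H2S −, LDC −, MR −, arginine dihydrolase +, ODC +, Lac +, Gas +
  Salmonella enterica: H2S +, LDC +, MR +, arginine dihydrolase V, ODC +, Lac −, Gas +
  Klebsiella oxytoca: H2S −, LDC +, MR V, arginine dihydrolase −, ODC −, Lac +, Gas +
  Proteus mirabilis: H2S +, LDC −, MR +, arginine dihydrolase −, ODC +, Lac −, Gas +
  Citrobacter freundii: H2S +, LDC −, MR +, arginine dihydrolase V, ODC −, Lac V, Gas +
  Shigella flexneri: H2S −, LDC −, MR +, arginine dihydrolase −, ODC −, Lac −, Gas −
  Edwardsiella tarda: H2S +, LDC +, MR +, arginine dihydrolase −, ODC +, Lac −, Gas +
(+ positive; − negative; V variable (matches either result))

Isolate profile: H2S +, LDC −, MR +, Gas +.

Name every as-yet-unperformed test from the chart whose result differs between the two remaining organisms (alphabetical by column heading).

ODC

Gas +: excludes Providencia rettgeri, Providencia stuartii, Shigella sonnei, Shigella flexneri — 10 left.
MR +: excludes Klebsiella pneumoniae, Enterobacter cloacae — 8 left.
LDC −: excludes 5 organisms — 3 left.
H2S +: excludes Citrobacter koseri — 2 left.
Two candidates remain: Citrobacter freundii and Proteus mirabilis.
  arginine dihydrolase: V vs − — variable for at least one, does not separate.
  ODC: Citrobacter freundii −, Proteus mirabilis + — discriminates.
  Lac: V vs − — variable for at least one, does not separate.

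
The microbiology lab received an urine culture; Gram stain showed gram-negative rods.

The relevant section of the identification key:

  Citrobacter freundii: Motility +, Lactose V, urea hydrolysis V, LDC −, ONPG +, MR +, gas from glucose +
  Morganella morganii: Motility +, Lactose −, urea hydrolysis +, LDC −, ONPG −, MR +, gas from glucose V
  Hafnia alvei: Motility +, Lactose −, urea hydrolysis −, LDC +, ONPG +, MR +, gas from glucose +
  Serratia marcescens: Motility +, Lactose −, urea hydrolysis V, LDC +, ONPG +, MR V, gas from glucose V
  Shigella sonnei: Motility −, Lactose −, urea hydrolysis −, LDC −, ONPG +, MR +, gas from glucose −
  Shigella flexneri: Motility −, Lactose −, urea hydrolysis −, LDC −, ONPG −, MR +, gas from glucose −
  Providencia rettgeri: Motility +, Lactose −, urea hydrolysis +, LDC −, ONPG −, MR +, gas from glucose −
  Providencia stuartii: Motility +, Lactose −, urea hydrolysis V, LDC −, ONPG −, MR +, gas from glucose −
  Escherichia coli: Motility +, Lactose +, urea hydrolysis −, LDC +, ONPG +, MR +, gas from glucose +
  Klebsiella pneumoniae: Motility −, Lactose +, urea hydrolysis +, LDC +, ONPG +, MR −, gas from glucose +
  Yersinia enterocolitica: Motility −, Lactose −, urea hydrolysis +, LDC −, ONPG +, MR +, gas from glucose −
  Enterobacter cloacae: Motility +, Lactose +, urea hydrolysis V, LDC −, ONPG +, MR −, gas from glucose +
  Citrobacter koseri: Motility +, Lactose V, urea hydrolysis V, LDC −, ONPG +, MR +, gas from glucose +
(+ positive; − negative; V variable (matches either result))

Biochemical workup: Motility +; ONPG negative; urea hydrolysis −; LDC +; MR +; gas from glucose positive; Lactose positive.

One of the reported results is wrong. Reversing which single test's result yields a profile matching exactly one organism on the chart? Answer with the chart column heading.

As reported, no row in the chart matches all 7 reactions.
Reversing Motility → still no organism matches.
Reversing LDC → still no organism matches.
Reversing ONPG (to +) → unique match: Escherichia coli.
Reversing Lactose → still no organism matches.
Reversing urea hydrolysis → still no organism matches.
Reversing MR → still no organism matches.
Reversing gas from glucose → still no organism matches.

ONPG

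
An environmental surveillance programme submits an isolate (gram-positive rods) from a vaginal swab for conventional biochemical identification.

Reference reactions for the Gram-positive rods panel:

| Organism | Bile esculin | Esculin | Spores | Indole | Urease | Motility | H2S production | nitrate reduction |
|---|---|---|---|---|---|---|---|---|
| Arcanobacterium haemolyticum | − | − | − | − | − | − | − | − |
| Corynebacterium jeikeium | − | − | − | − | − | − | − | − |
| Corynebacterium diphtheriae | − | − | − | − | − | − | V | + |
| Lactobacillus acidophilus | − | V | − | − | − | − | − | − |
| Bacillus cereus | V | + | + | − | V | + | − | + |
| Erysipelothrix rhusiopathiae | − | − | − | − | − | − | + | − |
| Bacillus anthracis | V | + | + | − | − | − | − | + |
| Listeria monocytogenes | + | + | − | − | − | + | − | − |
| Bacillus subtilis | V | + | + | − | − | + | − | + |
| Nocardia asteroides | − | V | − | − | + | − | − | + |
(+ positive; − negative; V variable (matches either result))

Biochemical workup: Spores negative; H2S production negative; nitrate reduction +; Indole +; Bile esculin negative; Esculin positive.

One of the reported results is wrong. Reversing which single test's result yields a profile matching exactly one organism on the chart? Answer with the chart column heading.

Indole

As reported, no row in the chart matches all 6 reactions.
Reversing Indole (to −) → unique match: Nocardia asteroides.
Reversing H2S production → still no organism matches.
Reversing nitrate reduction → still no organism matches.
Reversing Esculin → still no organism matches.
Reversing Bile esculin → still no organism matches.
Reversing Spores → still no organism matches.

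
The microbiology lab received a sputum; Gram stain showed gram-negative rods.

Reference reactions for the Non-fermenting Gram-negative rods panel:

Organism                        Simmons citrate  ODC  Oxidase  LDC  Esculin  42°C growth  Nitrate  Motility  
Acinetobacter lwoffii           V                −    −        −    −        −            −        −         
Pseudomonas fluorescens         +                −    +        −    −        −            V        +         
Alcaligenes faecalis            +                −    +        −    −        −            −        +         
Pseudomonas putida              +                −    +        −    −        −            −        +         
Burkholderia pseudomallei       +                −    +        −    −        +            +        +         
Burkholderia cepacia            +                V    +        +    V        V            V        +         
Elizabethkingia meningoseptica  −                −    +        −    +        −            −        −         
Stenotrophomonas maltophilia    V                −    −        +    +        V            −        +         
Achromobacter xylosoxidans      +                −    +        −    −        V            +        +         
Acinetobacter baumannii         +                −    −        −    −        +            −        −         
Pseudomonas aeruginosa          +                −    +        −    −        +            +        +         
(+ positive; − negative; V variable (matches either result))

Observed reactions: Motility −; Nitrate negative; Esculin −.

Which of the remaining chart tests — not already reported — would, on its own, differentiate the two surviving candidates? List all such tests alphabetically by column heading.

Nitrate −: excludes Burkholderia pseudomallei, Achromobacter xylosoxidans, Pseudomonas aeruginosa — 8 left.
Esculin −: excludes Elizabethkingia meningoseptica, Stenotrophomonas maltophilia — 6 left.
Motility −: excludes Pseudomonas fluorescens, Alcaligenes faecalis, Pseudomonas putida, Burkholderia cepacia — 2 left.
Two candidates remain: Acinetobacter baumannii and Acinetobacter lwoffii.
  Simmons citrate: + vs V — variable for at least one, does not separate.
  ODC: − vs − — same for both, does not separate.
  Oxidase: − vs − — same for both, does not separate.
  LDC: − vs − — same for both, does not separate.
  42°C growth: Acinetobacter baumannii +, Acinetobacter lwoffii − — discriminates.

42°C growth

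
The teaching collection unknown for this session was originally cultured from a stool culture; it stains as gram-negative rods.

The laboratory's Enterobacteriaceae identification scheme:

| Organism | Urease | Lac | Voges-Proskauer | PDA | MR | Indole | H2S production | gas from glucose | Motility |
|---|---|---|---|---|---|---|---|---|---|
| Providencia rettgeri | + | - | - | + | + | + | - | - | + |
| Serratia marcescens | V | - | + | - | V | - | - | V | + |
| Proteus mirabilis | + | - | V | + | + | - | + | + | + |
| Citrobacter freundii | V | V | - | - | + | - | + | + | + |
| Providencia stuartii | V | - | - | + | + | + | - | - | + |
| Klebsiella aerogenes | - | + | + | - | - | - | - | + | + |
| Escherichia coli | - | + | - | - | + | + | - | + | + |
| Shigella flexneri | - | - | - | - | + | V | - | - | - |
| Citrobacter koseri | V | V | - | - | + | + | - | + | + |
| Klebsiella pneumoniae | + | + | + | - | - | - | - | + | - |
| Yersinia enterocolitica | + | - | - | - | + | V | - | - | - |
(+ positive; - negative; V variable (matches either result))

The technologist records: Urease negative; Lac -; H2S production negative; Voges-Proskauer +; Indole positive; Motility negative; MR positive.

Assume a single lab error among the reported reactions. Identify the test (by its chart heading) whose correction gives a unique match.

Voges-Proskauer

As reported, no row in the chart matches all 7 reactions.
Reversing H2S production → still no organism matches.
Reversing MR → still no organism matches.
Reversing Lac → still no organism matches.
Reversing Urease → still no organism matches.
Reversing Indole → still no organism matches.
Reversing Motility → still no organism matches.
Reversing Voges-Proskauer (to -) → unique match: Shigella flexneri.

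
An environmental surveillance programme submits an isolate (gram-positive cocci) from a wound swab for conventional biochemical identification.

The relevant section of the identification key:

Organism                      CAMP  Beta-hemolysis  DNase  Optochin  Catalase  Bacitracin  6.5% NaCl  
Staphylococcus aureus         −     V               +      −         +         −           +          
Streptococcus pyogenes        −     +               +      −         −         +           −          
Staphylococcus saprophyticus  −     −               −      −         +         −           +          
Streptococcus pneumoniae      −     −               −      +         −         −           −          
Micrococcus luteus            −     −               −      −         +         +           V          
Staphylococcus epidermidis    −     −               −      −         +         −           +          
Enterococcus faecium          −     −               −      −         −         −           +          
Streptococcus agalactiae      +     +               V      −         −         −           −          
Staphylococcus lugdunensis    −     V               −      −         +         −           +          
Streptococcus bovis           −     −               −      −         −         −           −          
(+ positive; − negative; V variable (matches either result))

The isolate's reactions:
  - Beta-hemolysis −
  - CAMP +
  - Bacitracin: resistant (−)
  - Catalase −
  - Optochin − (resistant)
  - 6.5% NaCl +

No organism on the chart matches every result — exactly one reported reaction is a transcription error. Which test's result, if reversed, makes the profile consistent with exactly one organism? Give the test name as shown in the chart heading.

CAMP

As reported, no row in the chart matches all 6 reactions.
Reversing Bacitracin → still no organism matches.
Reversing Catalase → still no organism matches.
Reversing Beta-hemolysis → still no organism matches.
Reversing 6.5% NaCl → still no organism matches.
Reversing Optochin → still no organism matches.
Reversing CAMP (to −) → unique match: Enterococcus faecium.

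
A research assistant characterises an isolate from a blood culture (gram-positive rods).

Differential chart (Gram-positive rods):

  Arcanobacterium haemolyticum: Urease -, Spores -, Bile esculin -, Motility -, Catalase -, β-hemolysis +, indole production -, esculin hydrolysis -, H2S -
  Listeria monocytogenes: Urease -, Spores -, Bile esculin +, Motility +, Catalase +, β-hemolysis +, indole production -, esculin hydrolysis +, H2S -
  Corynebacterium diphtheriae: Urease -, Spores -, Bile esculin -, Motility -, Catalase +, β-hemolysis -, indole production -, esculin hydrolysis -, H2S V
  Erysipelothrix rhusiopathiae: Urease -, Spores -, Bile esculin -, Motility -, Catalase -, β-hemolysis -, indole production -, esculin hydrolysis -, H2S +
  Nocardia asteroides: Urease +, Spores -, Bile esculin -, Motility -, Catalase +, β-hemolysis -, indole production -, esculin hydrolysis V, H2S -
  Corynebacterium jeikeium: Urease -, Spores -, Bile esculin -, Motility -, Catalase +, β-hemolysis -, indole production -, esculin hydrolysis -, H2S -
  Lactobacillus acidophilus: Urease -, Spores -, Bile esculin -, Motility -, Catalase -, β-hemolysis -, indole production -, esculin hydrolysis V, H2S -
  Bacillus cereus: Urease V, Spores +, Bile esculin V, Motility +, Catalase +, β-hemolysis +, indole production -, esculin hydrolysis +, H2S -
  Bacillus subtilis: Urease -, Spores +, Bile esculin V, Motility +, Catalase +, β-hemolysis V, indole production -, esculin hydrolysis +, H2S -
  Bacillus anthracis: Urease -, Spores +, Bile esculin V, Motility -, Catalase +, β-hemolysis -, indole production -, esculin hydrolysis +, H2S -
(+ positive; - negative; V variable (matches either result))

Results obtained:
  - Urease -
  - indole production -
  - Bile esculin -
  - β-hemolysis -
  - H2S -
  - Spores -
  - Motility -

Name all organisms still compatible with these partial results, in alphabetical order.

Corynebacterium diphtheriae, Corynebacterium jeikeium, Lactobacillus acidophilus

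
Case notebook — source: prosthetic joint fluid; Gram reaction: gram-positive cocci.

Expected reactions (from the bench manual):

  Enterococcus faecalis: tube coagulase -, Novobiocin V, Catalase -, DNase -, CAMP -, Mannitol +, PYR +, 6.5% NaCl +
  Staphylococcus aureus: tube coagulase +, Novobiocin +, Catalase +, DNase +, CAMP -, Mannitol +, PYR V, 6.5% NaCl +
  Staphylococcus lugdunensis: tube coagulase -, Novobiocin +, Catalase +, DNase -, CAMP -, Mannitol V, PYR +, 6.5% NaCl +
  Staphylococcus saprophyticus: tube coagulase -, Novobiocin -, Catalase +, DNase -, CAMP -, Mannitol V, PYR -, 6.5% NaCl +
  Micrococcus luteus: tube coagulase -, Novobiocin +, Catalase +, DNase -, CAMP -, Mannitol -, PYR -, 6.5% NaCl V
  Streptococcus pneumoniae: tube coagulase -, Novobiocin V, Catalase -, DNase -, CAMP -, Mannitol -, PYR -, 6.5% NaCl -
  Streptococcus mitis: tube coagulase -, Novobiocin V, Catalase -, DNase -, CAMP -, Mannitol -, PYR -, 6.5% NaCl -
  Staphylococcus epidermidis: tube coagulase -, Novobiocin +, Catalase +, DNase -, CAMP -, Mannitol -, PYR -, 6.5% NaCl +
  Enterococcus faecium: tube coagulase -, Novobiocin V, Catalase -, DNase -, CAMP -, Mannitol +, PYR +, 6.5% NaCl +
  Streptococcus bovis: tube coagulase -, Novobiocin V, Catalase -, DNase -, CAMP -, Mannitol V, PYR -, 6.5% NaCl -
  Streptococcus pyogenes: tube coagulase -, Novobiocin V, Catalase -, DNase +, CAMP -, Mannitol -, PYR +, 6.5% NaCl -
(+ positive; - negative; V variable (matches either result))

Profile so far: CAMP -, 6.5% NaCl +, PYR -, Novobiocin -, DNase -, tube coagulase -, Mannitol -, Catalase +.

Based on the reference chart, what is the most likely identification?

Staphylococcus saprophyticus

tube coagulase -: excludes Staphylococcus aureus — 10 left.
CAMP -: all 10 remaining candidates are consistent.
Mannitol -: excludes Enterococcus faecalis, Enterococcus faecium — 8 left.
DNase -: excludes Streptococcus pyogenes — 7 left.
Catalase +: excludes Streptococcus pneumoniae, Streptococcus mitis, Streptococcus bovis — 4 left.
6.5% NaCl +: all 4 remaining candidates are consistent.
PYR -: excludes Staphylococcus lugdunensis — 3 left.
Novobiocin -: excludes Micrococcus luteus, Staphylococcus epidermidis — 1 left.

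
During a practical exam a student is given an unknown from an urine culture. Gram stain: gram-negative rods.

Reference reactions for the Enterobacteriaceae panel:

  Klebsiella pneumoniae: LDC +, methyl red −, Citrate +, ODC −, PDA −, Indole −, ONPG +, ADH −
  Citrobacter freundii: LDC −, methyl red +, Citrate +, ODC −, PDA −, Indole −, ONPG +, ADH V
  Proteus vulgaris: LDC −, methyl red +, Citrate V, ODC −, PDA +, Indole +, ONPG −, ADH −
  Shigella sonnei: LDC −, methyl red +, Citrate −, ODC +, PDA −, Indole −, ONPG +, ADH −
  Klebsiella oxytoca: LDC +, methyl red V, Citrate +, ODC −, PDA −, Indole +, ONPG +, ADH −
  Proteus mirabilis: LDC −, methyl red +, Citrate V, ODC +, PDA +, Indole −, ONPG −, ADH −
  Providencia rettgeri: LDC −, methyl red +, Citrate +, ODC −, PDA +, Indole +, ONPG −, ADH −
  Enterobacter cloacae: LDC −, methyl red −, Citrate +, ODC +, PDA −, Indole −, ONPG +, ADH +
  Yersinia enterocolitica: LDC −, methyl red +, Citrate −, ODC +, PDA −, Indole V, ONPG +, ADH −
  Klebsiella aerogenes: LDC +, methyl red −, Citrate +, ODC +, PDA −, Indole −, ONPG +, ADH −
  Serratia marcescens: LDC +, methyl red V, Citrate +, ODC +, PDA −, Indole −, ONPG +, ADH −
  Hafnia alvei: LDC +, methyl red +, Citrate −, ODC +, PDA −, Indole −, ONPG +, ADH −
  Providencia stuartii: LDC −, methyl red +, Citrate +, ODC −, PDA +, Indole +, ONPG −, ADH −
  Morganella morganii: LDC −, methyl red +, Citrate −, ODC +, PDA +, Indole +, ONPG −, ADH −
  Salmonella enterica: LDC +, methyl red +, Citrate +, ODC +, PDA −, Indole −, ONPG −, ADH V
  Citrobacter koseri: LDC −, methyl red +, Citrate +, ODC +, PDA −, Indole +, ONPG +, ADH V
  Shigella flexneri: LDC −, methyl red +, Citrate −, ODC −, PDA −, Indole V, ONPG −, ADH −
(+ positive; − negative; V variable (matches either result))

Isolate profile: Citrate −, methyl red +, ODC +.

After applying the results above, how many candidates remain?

5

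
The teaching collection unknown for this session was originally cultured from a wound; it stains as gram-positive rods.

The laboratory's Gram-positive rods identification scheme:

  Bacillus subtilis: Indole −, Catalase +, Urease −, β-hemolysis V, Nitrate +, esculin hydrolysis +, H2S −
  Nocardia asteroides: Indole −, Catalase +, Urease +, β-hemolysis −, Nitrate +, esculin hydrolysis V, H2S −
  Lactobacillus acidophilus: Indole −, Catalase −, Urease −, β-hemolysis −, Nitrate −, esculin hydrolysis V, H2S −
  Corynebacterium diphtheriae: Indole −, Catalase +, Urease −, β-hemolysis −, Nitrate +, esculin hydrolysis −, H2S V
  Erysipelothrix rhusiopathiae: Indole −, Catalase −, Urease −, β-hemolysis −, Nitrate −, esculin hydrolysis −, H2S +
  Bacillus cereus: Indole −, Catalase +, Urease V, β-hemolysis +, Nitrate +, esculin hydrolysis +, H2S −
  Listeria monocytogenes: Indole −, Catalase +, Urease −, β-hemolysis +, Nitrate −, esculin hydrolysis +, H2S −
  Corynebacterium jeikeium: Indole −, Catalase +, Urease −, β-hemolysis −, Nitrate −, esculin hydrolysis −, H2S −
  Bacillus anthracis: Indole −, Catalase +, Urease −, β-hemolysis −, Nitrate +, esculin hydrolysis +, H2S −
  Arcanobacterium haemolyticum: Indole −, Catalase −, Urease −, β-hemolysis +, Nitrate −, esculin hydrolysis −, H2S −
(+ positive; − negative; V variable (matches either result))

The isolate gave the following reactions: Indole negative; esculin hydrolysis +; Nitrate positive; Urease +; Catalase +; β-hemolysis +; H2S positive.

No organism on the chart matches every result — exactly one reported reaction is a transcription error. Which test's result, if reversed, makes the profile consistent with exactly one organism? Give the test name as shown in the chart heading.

As reported, no row in the chart matches all 7 reactions.
Reversing Urease → still no organism matches.
Reversing esculin hydrolysis → still no organism matches.
Reversing β-hemolysis → still no organism matches.
Reversing Catalase → still no organism matches.
Reversing Indole → still no organism matches.
Reversing Nitrate → still no organism matches.
Reversing H2S (to −) → unique match: Bacillus cereus.

H2S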